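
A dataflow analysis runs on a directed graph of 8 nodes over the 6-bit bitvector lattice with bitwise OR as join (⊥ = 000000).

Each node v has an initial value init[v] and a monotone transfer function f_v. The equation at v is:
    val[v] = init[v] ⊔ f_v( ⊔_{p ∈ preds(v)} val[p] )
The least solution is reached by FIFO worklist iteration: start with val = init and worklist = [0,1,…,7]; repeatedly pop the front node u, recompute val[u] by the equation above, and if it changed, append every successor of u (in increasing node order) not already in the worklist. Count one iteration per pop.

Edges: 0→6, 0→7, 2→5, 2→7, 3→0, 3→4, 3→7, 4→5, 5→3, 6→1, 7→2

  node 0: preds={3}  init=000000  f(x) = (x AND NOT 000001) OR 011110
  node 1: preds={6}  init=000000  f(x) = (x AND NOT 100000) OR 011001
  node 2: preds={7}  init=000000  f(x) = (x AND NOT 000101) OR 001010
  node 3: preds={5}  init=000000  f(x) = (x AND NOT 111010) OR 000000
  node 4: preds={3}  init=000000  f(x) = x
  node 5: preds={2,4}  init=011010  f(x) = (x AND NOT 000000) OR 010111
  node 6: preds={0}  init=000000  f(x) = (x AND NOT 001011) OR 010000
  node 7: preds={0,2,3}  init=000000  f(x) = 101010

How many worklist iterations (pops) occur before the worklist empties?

16

Iteration log — 16 steps:
  step 1. node 0  ⊔preds=000000  new=011110  old=000000  +wl: 
  step 2. node 1  ⊔preds=000000  new=011001  old=000000  +wl: 
  step 3. node 2  ⊔preds=000000  new=001010  old=000000  +wl: 
  step 4. node 3  ⊔preds=011010  new=000000  stable
  step 5. node 4  ⊔preds=000000  new=000000  stable
  step 6. node 5  ⊔preds=001010  new=011111  old=011010  +wl: 3
  step 7. node 6  ⊔preds=011110  new=010100  old=000000  +wl: 1
  step 8. node 7  ⊔preds=011110  new=101010  old=000000  +wl: 2
  step 9. node 3  ⊔preds=011111  new=000101  old=000000  +wl: 0,4,7
  step 10. node 1  ⊔preds=010100  new=011101  old=011001  +wl: 
  step 11. node 2  ⊔preds=101010  new=101010  old=001010  +wl: 5
  step 12. node 0  ⊔preds=000101  new=011110  stable
  step 13. node 4  ⊔preds=000101  new=000101  old=000000  +wl: 
  step 14. node 7  ⊔preds=111111  new=101010  stable
  step 15. node 5  ⊔preds=101111  new=111111  old=011111  +wl: 3
  step 16. node 3  ⊔preds=111111  new=000101  stable

Least fixpoint reached:
  node 0: 011110
  node 1: 011101
  node 2: 101010
  node 3: 000101
  node 4: 000101
  node 5: 111111
  node 6: 010100
  node 7: 101010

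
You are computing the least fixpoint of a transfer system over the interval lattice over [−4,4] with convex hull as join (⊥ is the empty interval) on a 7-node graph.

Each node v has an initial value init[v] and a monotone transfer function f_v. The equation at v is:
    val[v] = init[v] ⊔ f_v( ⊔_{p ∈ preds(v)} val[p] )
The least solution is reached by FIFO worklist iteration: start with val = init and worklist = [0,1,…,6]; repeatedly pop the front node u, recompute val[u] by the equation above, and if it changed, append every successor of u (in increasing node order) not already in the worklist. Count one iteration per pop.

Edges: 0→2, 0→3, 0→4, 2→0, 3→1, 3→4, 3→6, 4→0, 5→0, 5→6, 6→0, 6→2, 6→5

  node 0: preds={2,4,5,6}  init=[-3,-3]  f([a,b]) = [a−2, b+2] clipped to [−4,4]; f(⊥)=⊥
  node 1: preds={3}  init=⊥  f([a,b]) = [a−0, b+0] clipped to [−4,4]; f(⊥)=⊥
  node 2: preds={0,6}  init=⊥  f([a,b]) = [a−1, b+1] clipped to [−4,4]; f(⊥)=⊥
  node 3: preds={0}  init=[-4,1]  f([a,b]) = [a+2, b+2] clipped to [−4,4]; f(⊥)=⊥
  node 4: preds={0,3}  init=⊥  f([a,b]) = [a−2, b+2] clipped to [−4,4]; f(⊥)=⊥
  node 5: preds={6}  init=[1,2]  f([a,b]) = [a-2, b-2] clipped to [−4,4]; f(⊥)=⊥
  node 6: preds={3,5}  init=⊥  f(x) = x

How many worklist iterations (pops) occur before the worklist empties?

15

Iteration log — 15 steps:
  step 1. node 0  ⊔preds=[1,2]  new=[-3,4]  old=[-3,-3]  +wl: 
  step 2. node 1  ⊔preds=[-4,1]  new=[-4,1]  old=⊥  +wl: 
  step 3. node 2  ⊔preds=[-3,4]  new=[-4,4]  old=⊥  +wl: 0
  step 4. node 3  ⊔preds=[-3,4]  new=[-4,4]  old=[-4,1]  +wl: 1
  step 5. node 4  ⊔preds=[-4,4]  new=[-4,4]  old=⊥  +wl: 
  step 6. node 5  ⊔preds=⊥  new=[1,2]  stable
  step 7. node 6  ⊔preds=[-4,4]  new=[-4,4]  old=⊥  +wl: 2,5
  step 8. node 0  ⊔preds=[-4,4]  new=[-4,4]  old=[-3,4]  +wl: 3,4
  step 9. node 1  ⊔preds=[-4,4]  new=[-4,4]  old=[-4,1]  +wl: 
  step 10. node 2  ⊔preds=[-4,4]  new=[-4,4]  stable
  step 11. node 5  ⊔preds=[-4,4]  new=[-4,2]  old=[1,2]  +wl: 0,6
  step 12. node 3  ⊔preds=[-4,4]  new=[-4,4]  stable
  step 13. node 4  ⊔preds=[-4,4]  new=[-4,4]  stable
  step 14. node 0  ⊔preds=[-4,4]  new=[-4,4]  stable
  step 15. node 6  ⊔preds=[-4,4]  new=[-4,4]  stable

Least fixpoint reached:
  node 0: [-4,4]
  node 1: [-4,4]
  node 2: [-4,4]
  node 3: [-4,4]
  node 4: [-4,4]
  node 5: [-4,2]
  node 6: [-4,4]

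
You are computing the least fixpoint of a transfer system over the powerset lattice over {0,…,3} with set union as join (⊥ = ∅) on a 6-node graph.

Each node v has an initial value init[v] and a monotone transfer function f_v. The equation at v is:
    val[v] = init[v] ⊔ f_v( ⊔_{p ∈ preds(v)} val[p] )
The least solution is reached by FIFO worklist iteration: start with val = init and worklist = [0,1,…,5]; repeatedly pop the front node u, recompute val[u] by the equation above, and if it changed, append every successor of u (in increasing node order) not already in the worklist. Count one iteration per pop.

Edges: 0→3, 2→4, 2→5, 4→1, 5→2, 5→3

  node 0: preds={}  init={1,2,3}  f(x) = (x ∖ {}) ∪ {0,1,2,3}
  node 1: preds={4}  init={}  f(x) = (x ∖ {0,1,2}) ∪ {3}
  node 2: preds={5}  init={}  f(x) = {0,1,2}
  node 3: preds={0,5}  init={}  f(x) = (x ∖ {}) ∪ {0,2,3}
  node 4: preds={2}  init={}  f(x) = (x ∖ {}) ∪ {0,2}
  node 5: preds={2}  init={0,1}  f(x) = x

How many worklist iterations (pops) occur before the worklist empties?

Iteration log — 9 steps:
  step 1. node 0  ⊔preds={}  new={0,1,2,3}  old={1,2,3}  +wl: 
  step 2. node 1  ⊔preds={}  new={3}  old={}  +wl: 
  step 3. node 2  ⊔preds={0,1}  new={0,1,2}  old={}  +wl: 
  step 4. node 3  ⊔preds={0,1,2,3}  new={0,1,2,3}  old={}  +wl: 
  step 5. node 4  ⊔preds={0,1,2}  new={0,1,2}  old={}  +wl: 1
  step 6. node 5  ⊔preds={0,1,2}  new={0,1,2}  old={0,1}  +wl: 2,3
  step 7. node 1  ⊔preds={0,1,2}  new={3}  stable
  step 8. node 2  ⊔preds={0,1,2}  new={0,1,2}  stable
  step 9. node 3  ⊔preds={0,1,2,3}  new={0,1,2,3}  stable

Least fixpoint reached:
  node 0: {0,1,2,3}
  node 1: {3}
  node 2: {0,1,2}
  node 3: {0,1,2,3}
  node 4: {0,1,2}
  node 5: {0,1,2}

9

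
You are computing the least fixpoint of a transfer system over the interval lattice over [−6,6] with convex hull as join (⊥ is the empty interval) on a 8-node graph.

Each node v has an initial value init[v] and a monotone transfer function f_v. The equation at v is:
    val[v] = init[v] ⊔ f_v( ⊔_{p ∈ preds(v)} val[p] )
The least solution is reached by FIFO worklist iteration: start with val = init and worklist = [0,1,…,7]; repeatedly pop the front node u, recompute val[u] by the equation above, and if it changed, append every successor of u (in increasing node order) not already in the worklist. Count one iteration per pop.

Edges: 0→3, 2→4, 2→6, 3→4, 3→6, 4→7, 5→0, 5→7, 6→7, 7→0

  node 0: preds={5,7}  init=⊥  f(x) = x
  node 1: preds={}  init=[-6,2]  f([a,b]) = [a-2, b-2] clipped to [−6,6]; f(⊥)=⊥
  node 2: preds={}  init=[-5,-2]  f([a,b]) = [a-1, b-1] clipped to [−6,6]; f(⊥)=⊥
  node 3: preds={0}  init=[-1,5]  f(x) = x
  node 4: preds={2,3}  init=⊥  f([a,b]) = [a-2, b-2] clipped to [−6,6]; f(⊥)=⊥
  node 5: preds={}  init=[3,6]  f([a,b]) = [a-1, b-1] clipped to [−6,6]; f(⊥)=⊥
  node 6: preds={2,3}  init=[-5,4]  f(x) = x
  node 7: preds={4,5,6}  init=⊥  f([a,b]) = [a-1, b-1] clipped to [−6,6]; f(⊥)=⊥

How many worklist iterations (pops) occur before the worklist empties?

Trace (13 dequeues):
  [1] u=0 | in [3,6] | out [3,6] | prev ⊥ | push {}
  [2] u=1 | in ⊥ | out [-6,2] | ==
  [3] u=2 | in ⊥ | out [-5,-2] | ==
  [4] u=3 | in [3,6] | out [-1,6] | prev [-1,5] | push {}
  [5] u=4 | in [-5,6] | out [-6,4] | prev ⊥ | push {}
  [6] u=5 | in ⊥ | out [3,6] | ==
  [7] u=6 | in [-5,6] | out [-5,6] | prev [-5,4] | push {}
  [8] u=7 | in [-6,6] | out [-6,5] | prev ⊥ | push {0}
  [9] u=0 | in [-6,6] | out [-6,6] | prev [3,6] | push {3}
  [10] u=3 | in [-6,6] | out [-6,6] | prev [-1,6] | push {4,6}
  [11] u=4 | in [-6,6] | out [-6,4] | ==
  [12] u=6 | in [-6,6] | out [-6,6] | prev [-5,6] | push {7}
  [13] u=7 | in [-6,6] | out [-6,5] | ==

Converged values:
  [0] [-6,6]
  [1] [-6,2]
  [2] [-5,-2]
  [3] [-6,6]
  [4] [-6,4]
  [5] [3,6]
  [6] [-6,6]
  [7] [-6,5]

13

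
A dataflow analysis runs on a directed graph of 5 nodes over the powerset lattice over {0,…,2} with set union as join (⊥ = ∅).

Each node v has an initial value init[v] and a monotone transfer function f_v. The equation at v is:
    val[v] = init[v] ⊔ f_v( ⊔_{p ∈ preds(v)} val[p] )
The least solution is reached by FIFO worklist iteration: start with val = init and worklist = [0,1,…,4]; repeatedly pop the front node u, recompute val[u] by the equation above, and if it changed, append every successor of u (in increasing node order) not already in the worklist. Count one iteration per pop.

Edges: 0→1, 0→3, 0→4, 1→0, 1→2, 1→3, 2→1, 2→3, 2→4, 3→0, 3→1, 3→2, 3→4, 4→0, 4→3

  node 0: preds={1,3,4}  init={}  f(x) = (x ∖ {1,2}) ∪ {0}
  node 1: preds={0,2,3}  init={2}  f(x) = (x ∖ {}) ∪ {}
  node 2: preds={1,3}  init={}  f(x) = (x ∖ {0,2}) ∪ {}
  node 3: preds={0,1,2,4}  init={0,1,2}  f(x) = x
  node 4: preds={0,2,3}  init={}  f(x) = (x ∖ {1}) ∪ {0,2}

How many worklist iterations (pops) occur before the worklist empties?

8

Trace (8 dequeues):
  [1] u=0 | in {0,1,2} | out {0} | prev {} | push {}
  [2] u=1 | in {0,1,2} | out {0,1,2} | prev {2} | push {0}
  [3] u=2 | in {0,1,2} | out {1} | prev {} | push {1}
  [4] u=3 | in {0,1,2} | out {0,1,2} | ==
  [5] u=4 | in {0,1,2} | out {0,2} | prev {} | push {3}
  [6] u=0 | in {0,1,2} | out {0} | ==
  [7] u=1 | in {0,1,2} | out {0,1,2} | ==
  [8] u=3 | in {0,1,2} | out {0,1,2} | ==

Converged values:
  [0] {0}
  [1] {0,1,2}
  [2] {1}
  [3] {0,1,2}
  [4] {0,2}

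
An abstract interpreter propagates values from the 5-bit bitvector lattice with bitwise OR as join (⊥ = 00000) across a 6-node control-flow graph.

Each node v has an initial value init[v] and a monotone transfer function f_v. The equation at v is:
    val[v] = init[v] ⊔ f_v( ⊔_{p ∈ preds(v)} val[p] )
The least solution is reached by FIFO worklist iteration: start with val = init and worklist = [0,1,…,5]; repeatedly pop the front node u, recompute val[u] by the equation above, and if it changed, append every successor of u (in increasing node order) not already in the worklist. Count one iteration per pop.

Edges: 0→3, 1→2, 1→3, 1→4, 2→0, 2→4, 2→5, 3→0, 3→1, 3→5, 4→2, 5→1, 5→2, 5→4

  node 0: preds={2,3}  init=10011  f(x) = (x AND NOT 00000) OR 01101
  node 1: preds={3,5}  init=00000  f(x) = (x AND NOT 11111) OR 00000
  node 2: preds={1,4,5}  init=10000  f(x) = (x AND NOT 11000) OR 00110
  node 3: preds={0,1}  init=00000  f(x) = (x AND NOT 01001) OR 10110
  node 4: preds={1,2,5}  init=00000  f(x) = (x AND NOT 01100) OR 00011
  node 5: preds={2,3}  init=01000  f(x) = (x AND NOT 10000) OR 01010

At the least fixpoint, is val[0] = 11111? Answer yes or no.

yes

Iteration log — 15 steps:
  step 1. node 0  ⊔preds=10000  new=11111  old=10011  +wl: 
  step 2. node 1  ⊔preds=01000  new=00000  stable
  step 3. node 2  ⊔preds=01000  new=10110  old=10000  +wl: 0
  step 4. node 3  ⊔preds=11111  new=10110  old=00000  +wl: 1
  step 5. node 4  ⊔preds=11110  new=10011  old=00000  +wl: 2
  step 6. node 5  ⊔preds=10110  new=01110  old=01000  +wl: 4
  step 7. node 0  ⊔preds=10110  new=11111  stable
  step 8. node 1  ⊔preds=11110  new=00000  stable
  step 9. node 2  ⊔preds=11111  new=10111  old=10110  +wl: 0,5
  step 10. node 4  ⊔preds=11111  new=10011  stable
  step 11. node 0  ⊔preds=10111  new=11111  stable
  step 12. node 5  ⊔preds=10111  new=01111  old=01110  +wl: 1,2,4
  step 13. node 1  ⊔preds=11111  new=00000  stable
  step 14. node 2  ⊔preds=11111  new=10111  stable
  step 15. node 4  ⊔preds=11111  new=10011  stable

Least fixpoint reached:
  node 0: 11111
  node 1: 00000
  node 2: 10111
  node 3: 10110
  node 4: 10011
  node 5: 01111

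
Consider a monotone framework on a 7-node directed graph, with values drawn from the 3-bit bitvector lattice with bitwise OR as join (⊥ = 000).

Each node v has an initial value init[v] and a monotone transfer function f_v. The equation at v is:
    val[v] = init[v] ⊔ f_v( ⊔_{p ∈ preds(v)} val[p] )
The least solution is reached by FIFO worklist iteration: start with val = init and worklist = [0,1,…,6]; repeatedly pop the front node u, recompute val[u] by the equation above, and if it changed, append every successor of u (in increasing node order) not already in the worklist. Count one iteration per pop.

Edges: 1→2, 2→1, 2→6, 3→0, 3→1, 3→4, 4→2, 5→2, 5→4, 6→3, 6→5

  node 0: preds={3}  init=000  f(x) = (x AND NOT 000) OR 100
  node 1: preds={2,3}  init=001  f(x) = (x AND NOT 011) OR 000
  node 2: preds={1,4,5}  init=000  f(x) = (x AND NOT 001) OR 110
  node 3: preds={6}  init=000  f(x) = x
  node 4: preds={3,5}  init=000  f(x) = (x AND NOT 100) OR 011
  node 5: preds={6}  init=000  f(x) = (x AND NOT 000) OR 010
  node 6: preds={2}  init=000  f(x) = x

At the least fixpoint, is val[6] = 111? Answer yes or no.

no

Trace (16 dequeues):
  [1] u=0 | in 000 | out 100 | prev 000 | push {}
  [2] u=1 | in 000 | out 001 | ==
  [3] u=2 | in 001 | out 110 | prev 000 | push {1}
  [4] u=3 | in 000 | out 000 | ==
  [5] u=4 | in 000 | out 011 | prev 000 | push {2}
  [6] u=5 | in 000 | out 010 | prev 000 | push {4}
  [7] u=6 | in 110 | out 110 | prev 000 | push {3,5}
  [8] u=1 | in 110 | out 101 | prev 001 | push {}
  [9] u=2 | in 111 | out 110 | ==
  [10] u=4 | in 010 | out 011 | ==
  [11] u=3 | in 110 | out 110 | prev 000 | push {0,1,4}
  [12] u=5 | in 110 | out 110 | prev 010 | push {2}
  [13] u=0 | in 110 | out 110 | prev 100 | push {}
  [14] u=1 | in 110 | out 101 | ==
  [15] u=4 | in 110 | out 011 | ==
  [16] u=2 | in 111 | out 110 | ==

Converged values:
  [0] 110
  [1] 101
  [2] 110
  [3] 110
  [4] 011
  [5] 110
  [6] 110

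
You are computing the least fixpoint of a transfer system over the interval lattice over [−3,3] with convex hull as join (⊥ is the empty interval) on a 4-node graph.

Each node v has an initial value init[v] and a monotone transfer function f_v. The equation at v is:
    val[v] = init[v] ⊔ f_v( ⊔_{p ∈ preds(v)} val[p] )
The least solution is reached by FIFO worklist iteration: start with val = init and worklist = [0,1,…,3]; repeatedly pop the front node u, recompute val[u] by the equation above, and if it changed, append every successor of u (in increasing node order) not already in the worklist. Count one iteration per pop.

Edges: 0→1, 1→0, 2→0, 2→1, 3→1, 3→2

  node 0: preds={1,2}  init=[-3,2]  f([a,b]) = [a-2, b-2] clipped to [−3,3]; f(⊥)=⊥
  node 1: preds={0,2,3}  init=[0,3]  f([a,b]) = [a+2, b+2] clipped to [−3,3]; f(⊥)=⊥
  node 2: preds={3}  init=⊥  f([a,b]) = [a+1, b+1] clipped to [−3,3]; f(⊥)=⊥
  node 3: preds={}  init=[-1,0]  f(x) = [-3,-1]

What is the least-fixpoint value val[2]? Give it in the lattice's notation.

Iteration log — 9 steps:
  step 1. node 0  ⊔preds=[0,3]  new=[-3,2]  stable
  step 2. node 1  ⊔preds=[-3,2]  new=[-1,3]  old=[0,3]  +wl: 0
  step 3. node 2  ⊔preds=[-1,0]  new=[0,1]  old=⊥  +wl: 1
  step 4. node 3  ⊔preds=⊥  new=[-3,0]  old=[-1,0]  +wl: 2
  step 5. node 0  ⊔preds=[-1,3]  new=[-3,2]  stable
  step 6. node 1  ⊔preds=[-3,2]  new=[-1,3]  stable
  step 7. node 2  ⊔preds=[-3,0]  new=[-2,1]  old=[0,1]  +wl: 0,1
  step 8. node 0  ⊔preds=[-2,3]  new=[-3,2]  stable
  step 9. node 1  ⊔preds=[-3,2]  new=[-1,3]  stable

Least fixpoint reached:
  node 0: [-3,2]
  node 1: [-1,3]
  node 2: [-2,1]
  node 3: [-3,0]

[-2,1]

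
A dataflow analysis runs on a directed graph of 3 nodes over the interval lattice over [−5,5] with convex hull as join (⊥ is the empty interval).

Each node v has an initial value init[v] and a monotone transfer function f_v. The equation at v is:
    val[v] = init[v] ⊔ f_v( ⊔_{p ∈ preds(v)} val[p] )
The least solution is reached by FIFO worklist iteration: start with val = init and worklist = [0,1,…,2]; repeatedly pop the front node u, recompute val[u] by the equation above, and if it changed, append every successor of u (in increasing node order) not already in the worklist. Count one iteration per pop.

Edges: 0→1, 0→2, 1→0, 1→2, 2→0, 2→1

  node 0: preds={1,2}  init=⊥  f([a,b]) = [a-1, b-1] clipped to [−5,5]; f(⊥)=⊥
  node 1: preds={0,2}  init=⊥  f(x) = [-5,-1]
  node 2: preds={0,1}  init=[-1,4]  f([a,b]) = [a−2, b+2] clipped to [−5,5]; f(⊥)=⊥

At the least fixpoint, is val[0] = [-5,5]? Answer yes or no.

no

Iteration log — 6 steps:
  step 1. node 0  ⊔preds=[-1,4]  new=[-2,3]  old=⊥  +wl: 
  step 2. node 1  ⊔preds=[-2,4]  new=[-5,-1]  old=⊥  +wl: 0
  step 3. node 2  ⊔preds=[-5,3]  new=[-5,5]  old=[-1,4]  +wl: 1
  step 4. node 0  ⊔preds=[-5,5]  new=[-5,4]  old=[-2,3]  +wl: 2
  step 5. node 1  ⊔preds=[-5,5]  new=[-5,-1]  stable
  step 6. node 2  ⊔preds=[-5,4]  new=[-5,5]  stable

Least fixpoint reached:
  node 0: [-5,4]
  node 1: [-5,-1]
  node 2: [-5,5]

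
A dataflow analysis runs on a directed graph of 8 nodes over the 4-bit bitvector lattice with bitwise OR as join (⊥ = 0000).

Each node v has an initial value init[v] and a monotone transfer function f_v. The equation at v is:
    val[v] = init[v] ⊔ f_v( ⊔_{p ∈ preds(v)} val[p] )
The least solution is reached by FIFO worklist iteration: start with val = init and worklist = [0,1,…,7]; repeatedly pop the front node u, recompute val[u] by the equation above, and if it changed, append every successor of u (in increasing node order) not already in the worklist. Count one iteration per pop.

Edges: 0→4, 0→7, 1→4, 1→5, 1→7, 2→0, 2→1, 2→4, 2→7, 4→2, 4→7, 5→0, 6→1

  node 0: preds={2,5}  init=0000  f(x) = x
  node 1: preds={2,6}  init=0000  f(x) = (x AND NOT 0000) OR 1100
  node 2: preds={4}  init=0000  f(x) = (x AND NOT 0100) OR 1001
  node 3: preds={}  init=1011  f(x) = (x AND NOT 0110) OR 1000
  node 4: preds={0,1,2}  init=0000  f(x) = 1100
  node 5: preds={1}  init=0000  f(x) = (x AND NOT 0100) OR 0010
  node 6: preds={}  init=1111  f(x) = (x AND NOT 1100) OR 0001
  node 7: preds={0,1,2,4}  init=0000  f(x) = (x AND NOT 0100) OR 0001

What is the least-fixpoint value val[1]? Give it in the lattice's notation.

Trace (13 dequeues):
  [1] u=0 | in 0000 | out 0000 | ==
  [2] u=1 | in 1111 | out 1111 | prev 0000 | push {}
  [3] u=2 | in 0000 | out 1001 | prev 0000 | push {0,1}
  [4] u=3 | in 0000 | out 1011 | ==
  [5] u=4 | in 1111 | out 1100 | prev 0000 | push {2}
  [6] u=5 | in 1111 | out 1011 | prev 0000 | push {}
  [7] u=6 | in 0000 | out 1111 | ==
  [8] u=7 | in 1111 | out 1011 | prev 0000 | push {}
  [9] u=0 | in 1011 | out 1011 | prev 0000 | push {4,7}
  [10] u=1 | in 1111 | out 1111 | ==
  [11] u=2 | in 1100 | out 1001 | ==
  [12] u=4 | in 1111 | out 1100 | ==
  [13] u=7 | in 1111 | out 1011 | ==

Converged values:
  [0] 1011
  [1] 1111
  [2] 1001
  [3] 1011
  [4] 1100
  [5] 1011
  [6] 1111
  [7] 1011

1111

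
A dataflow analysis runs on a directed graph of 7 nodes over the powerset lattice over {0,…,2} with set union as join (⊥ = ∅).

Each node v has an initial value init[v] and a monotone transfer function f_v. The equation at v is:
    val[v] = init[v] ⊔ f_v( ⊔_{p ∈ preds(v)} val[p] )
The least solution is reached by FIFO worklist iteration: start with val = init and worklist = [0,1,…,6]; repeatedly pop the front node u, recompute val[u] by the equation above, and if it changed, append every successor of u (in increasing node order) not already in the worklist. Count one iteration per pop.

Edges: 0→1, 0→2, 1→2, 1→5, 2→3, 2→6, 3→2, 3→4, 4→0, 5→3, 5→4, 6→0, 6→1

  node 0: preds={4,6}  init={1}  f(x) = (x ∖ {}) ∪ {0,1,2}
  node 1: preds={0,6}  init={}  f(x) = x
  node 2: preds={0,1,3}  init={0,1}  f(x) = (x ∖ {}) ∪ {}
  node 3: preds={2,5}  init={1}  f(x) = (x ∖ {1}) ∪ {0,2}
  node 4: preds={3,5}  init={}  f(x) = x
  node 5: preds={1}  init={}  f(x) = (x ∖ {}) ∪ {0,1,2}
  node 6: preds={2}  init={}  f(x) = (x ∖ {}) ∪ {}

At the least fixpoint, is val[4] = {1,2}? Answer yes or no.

no

Worklist (12 pops):
  #1 pop 0: in={} → {0,1,2} (was {1}); enqueue []
  #2 pop 1: in={0,1,2} → {0,1,2} (was {}); enqueue []
  #3 pop 2: in={0,1,2} → {0,1,2} (was {0,1}); enqueue []
  #4 pop 3: in={0,1,2} → {0,1,2} (was {1}); enqueue [2]
  #5 pop 4: in={0,1,2} → {0,1,2} (was {}); enqueue [0]
  #6 pop 5: in={0,1,2} → {0,1,2} (was {}); enqueue [3,4]
  #7 pop 6: in={0,1,2} → {0,1,2} (was {}); enqueue [1]
  #8 pop 2: in={0,1,2} → {0,1,2} (no change)
  #9 pop 0: in={0,1,2} → {0,1,2} (no change)
  #10 pop 3: in={0,1,2} → {0,1,2} (no change)
  #11 pop 4: in={0,1,2} → {0,1,2} (no change)
  #12 pop 1: in={0,1,2} → {0,1,2} (no change)

Fixpoint:
  val[0] = {0,1,2}
  val[1] = {0,1,2}
  val[2] = {0,1,2}
  val[3] = {0,1,2}
  val[4] = {0,1,2}
  val[5] = {0,1,2}
  val[6] = {0,1,2}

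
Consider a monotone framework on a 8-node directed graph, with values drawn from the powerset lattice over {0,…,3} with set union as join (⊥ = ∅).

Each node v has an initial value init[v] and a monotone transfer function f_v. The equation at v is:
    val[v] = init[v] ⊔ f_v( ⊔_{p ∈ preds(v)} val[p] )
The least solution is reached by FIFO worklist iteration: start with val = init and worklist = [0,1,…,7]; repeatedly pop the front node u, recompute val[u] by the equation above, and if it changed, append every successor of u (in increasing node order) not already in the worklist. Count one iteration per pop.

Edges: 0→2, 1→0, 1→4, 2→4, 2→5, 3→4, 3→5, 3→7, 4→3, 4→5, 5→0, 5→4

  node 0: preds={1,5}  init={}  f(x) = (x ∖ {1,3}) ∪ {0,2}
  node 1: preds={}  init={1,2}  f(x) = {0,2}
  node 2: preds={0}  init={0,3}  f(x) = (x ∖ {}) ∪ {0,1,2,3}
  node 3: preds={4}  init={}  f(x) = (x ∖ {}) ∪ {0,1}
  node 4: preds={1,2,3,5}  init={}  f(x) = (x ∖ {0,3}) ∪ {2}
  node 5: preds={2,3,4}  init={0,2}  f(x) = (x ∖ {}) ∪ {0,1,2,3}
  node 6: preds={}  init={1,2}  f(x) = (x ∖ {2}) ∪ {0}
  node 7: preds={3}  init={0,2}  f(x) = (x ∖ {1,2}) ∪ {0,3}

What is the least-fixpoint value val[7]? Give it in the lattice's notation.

{0,2,3}

Worklist (13 pops):
  #1 pop 0: in={0,1,2} → {0,2} (was {}); enqueue []
  #2 pop 1: in={} → {0,1,2} (was {1,2}); enqueue [0]
  #3 pop 2: in={0,2} → {0,1,2,3} (was {0,3}); enqueue []
  #4 pop 3: in={} → {0,1} (was {}); enqueue []
  #5 pop 4: in={0,1,2,3} → {1,2} (was {}); enqueue [3]
  #6 pop 5: in={0,1,2,3} → {0,1,2,3} (was {0,2}); enqueue [4]
  #7 pop 6: in={} → {0,1,2} (was {1,2}); enqueue []
  #8 pop 7: in={0,1} → {0,2,3} (was {0,2}); enqueue []
  #9 pop 0: in={0,1,2,3} → {0,2} (no change)
  #10 pop 3: in={1,2} → {0,1,2} (was {0,1}); enqueue [5,7]
  #11 pop 4: in={0,1,2,3} → {1,2} (no change)
  #12 pop 5: in={0,1,2,3} → {0,1,2,3} (no change)
  #13 pop 7: in={0,1,2} → {0,2,3} (no change)

Fixpoint:
  val[0] = {0,2}
  val[1] = {0,1,2}
  val[2] = {0,1,2,3}
  val[3] = {0,1,2}
  val[4] = {1,2}
  val[5] = {0,1,2,3}
  val[6] = {0,1,2}
  val[7] = {0,2,3}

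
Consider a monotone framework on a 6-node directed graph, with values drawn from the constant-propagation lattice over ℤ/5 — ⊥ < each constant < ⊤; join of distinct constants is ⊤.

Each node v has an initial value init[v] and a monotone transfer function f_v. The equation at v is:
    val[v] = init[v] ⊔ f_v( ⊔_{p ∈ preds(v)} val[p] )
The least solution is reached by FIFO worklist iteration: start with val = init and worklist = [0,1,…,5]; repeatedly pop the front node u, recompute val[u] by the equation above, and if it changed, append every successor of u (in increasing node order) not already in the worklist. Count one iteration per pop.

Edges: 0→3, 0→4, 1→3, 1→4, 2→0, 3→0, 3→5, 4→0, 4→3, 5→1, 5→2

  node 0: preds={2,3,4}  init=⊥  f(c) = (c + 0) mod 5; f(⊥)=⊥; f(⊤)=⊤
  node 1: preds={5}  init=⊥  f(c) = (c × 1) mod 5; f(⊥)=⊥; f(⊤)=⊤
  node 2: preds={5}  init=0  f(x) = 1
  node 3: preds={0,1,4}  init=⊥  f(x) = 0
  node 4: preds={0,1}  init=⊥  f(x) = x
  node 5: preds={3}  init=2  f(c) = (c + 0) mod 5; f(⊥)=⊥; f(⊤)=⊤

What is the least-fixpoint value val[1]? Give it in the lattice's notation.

Trace (12 dequeues):
  [1] u=0 | in 0 | out 0 | prev ⊥ | push {}
  [2] u=1 | in 2 | out 2 | prev ⊥ | push {}
  [3] u=2 | in 2 | out ⊤ | prev 0 | push {0}
  [4] u=3 | in ⊤ | out 0 | prev ⊥ | push {}
  [5] u=4 | in ⊤ | out ⊤ | prev ⊥ | push {3}
  [6] u=5 | in 0 | out ⊤ | prev 2 | push {1,2}
  [7] u=0 | in ⊤ | out ⊤ | prev 0 | push {4}
  [8] u=3 | in ⊤ | out 0 | ==
  [9] u=1 | in ⊤ | out ⊤ | prev 2 | push {3}
  [10] u=2 | in ⊤ | out ⊤ | ==
  [11] u=4 | in ⊤ | out ⊤ | ==
  [12] u=3 | in ⊤ | out 0 | ==

Converged values:
  [0] ⊤
  [1] ⊤
  [2] ⊤
  [3] 0
  [4] ⊤
  [5] ⊤

⊤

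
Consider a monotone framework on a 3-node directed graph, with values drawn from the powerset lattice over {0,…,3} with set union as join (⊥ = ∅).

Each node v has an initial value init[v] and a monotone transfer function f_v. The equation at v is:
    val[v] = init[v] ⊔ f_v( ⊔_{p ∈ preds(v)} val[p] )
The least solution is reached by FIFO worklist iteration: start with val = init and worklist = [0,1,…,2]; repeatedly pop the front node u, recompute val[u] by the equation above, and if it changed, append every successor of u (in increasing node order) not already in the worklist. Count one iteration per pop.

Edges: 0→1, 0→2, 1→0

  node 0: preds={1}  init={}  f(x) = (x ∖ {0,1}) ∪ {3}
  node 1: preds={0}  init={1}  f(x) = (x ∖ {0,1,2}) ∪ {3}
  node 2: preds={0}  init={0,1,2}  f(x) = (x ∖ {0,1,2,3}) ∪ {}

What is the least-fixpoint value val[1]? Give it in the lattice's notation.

{1,3}

Worklist (4 pops):
  #1 pop 0: in={1} → {3} (was {}); enqueue []
  #2 pop 1: in={3} → {1,3} (was {1}); enqueue [0]
  #3 pop 2: in={3} → {0,1,2} (no change)
  #4 pop 0: in={1,3} → {3} (no change)

Fixpoint:
  val[0] = {3}
  val[1] = {1,3}
  val[2] = {0,1,2}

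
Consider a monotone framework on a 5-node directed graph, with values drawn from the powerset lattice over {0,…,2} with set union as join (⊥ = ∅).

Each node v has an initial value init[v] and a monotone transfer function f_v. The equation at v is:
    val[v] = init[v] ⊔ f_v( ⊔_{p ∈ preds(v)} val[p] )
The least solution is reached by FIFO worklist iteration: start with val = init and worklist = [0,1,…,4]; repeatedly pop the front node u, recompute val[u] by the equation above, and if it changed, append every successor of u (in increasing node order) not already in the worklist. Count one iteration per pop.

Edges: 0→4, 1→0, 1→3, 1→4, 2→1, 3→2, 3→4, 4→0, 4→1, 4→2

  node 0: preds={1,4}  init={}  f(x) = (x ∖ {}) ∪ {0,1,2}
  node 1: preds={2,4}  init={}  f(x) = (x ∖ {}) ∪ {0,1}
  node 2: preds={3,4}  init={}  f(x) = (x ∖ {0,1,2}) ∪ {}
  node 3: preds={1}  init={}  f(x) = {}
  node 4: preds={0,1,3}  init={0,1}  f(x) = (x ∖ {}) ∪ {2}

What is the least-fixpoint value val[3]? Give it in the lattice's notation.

Trace (11 dequeues):
  [1] u=0 | in {0,1} | out {0,1,2} | prev {} | push {}
  [2] u=1 | in {0,1} | out {0,1} | prev {} | push {0}
  [3] u=2 | in {0,1} | out {} | ==
  [4] u=3 | in {0,1} | out {} | ==
  [5] u=4 | in {0,1,2} | out {0,1,2} | prev {0,1} | push {1,2}
  [6] u=0 | in {0,1,2} | out {0,1,2} | ==
  [7] u=1 | in {0,1,2} | out {0,1,2} | prev {0,1} | push {0,3,4}
  [8] u=2 | in {0,1,2} | out {} | ==
  [9] u=0 | in {0,1,2} | out {0,1,2} | ==
  [10] u=3 | in {0,1,2} | out {} | ==
  [11] u=4 | in {0,1,2} | out {0,1,2} | ==

Converged values:
  [0] {0,1,2}
  [1] {0,1,2}
  [2] {}
  [3] {}
  [4] {0,1,2}

{}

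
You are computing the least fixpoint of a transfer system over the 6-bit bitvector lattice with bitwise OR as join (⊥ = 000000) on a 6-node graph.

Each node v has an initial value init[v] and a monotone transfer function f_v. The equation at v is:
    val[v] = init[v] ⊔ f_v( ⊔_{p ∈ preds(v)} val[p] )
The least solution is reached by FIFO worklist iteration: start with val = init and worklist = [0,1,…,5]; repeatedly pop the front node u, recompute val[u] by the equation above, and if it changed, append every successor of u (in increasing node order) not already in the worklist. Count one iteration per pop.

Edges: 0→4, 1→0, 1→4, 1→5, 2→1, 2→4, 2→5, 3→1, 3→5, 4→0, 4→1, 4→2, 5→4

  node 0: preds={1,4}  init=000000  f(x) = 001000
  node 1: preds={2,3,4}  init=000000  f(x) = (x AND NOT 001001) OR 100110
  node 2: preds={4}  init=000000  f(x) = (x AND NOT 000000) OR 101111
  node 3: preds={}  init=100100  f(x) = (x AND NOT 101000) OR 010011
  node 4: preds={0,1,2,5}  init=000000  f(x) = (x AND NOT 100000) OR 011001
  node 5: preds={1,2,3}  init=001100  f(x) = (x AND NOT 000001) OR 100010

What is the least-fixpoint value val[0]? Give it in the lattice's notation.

001000

Iteration log — 13 steps:
  step 1. node 0  ⊔preds=000000  new=001000  old=000000  +wl: 
  step 2. node 1  ⊔preds=100100  new=100110  old=000000  +wl: 0
  step 3. node 2  ⊔preds=000000  new=101111  old=000000  +wl: 1
  step 4. node 3  ⊔preds=000000  new=110111  old=100100  +wl: 
  step 5. node 4  ⊔preds=101111  new=011111  old=000000  +wl: 2
  step 6. node 5  ⊔preds=111111  new=111110  old=001100  +wl: 4
  step 7. node 0  ⊔preds=111111  new=001000  stable
  step 8. node 1  ⊔preds=111111  new=110110  old=100110  +wl: 0,5
  step 9. node 2  ⊔preds=011111  new=111111  old=101111  +wl: 1
  step 10. node 4  ⊔preds=111111  new=011111  stable
  step 11. node 0  ⊔preds=111111  new=001000  stable
  step 12. node 5  ⊔preds=111111  new=111110  stable
  step 13. node 1  ⊔preds=111111  new=110110  stable

Least fixpoint reached:
  node 0: 001000
  node 1: 110110
  node 2: 111111
  node 3: 110111
  node 4: 011111
  node 5: 111110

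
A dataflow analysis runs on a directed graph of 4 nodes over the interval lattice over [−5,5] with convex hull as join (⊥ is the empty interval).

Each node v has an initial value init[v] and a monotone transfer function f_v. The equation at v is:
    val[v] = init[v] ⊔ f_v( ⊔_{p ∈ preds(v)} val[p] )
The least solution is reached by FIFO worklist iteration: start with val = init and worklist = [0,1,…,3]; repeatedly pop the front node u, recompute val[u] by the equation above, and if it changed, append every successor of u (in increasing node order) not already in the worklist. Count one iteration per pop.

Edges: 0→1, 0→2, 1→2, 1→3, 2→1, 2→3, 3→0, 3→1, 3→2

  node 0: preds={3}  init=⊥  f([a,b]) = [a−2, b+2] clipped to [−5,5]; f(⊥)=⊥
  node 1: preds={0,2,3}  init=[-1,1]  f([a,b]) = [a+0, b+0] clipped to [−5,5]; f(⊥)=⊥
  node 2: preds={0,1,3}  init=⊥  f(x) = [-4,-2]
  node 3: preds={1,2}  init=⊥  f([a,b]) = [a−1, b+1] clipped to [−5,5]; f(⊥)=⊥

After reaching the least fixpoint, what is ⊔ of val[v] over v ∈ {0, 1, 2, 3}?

[-5,5]

Worklist (16 pops):
  #1 pop 0: in=⊥ → ⊥ (no change)
  #2 pop 1: in=⊥ → [-1,1] (no change)
  #3 pop 2: in=[-1,1] → [-4,-2] (was ⊥); enqueue [1]
  #4 pop 3: in=[-4,1] → [-5,2] (was ⊥); enqueue [0,2]
  #5 pop 1: in=[-5,2] → [-5,2] (was [-1,1]); enqueue [3]
  #6 pop 0: in=[-5,2] → [-5,4] (was ⊥); enqueue [1]
  #7 pop 2: in=[-5,4] → [-4,-2] (no change)
  #8 pop 3: in=[-5,2] → [-5,3] (was [-5,2]); enqueue [0,2]
  #9 pop 1: in=[-5,4] → [-5,4] (was [-5,2]); enqueue [3]
  #10 pop 0: in=[-5,3] → [-5,5] (was [-5,4]); enqueue [1]
  #11 pop 2: in=[-5,5] → [-4,-2] (no change)
  #12 pop 3: in=[-5,4] → [-5,5] (was [-5,3]); enqueue [0,2]
  #13 pop 1: in=[-5,5] → [-5,5] (was [-5,4]); enqueue [3]
  #14 pop 0: in=[-5,5] → [-5,5] (no change)
  #15 pop 2: in=[-5,5] → [-4,-2] (no change)
  #16 pop 3: in=[-5,5] → [-5,5] (no change)

Fixpoint:
  val[0] = [-5,5]
  val[1] = [-5,5]
  val[2] = [-4,-2]
  val[3] = [-5,5]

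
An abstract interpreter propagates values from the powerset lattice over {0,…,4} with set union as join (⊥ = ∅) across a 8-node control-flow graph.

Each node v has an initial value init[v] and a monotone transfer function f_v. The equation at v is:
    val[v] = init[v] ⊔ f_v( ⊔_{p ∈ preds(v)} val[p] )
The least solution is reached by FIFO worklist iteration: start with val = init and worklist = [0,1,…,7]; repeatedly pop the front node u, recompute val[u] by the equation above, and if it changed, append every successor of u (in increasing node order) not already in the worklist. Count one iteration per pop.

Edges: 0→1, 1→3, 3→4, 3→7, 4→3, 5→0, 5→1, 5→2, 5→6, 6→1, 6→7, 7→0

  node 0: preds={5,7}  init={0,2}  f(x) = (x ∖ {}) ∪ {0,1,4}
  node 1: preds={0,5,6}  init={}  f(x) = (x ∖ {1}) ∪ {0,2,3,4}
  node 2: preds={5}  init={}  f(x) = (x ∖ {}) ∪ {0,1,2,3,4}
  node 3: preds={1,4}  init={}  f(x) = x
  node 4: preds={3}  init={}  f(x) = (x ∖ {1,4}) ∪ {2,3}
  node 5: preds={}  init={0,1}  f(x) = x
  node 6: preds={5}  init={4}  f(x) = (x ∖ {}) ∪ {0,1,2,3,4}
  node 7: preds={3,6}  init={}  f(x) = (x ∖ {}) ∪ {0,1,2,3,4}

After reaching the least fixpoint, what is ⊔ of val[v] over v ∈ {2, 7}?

Worklist (12 pops):
  #1 pop 0: in={0,1} → {0,1,2,4} (was {0,2}); enqueue []
  #2 pop 1: in={0,1,2,4} → {0,2,3,4} (was {}); enqueue []
  #3 pop 2: in={0,1} → {0,1,2,3,4} (was {}); enqueue []
  #4 pop 3: in={0,2,3,4} → {0,2,3,4} (was {}); enqueue []
  #5 pop 4: in={0,2,3,4} → {0,2,3} (was {}); enqueue [3]
  #6 pop 5: in={} → {0,1} (no change)
  #7 pop 6: in={0,1} → {0,1,2,3,4} (was {4}); enqueue [1]
  #8 pop 7: in={0,1,2,3,4} → {0,1,2,3,4} (was {}); enqueue [0]
  #9 pop 3: in={0,2,3,4} → {0,2,3,4} (no change)
  #10 pop 1: in={0,1,2,3,4} → {0,2,3,4} (no change)
  #11 pop 0: in={0,1,2,3,4} → {0,1,2,3,4} (was {0,1,2,4}); enqueue [1]
  #12 pop 1: in={0,1,2,3,4} → {0,2,3,4} (no change)

Fixpoint:
  val[0] = {0,1,2,3,4}
  val[1] = {0,2,3,4}
  val[2] = {0,1,2,3,4}
  val[3] = {0,2,3,4}
  val[4] = {0,2,3}
  val[5] = {0,1}
  val[6] = {0,1,2,3,4}
  val[7] = {0,1,2,3,4}

{0,1,2,3,4}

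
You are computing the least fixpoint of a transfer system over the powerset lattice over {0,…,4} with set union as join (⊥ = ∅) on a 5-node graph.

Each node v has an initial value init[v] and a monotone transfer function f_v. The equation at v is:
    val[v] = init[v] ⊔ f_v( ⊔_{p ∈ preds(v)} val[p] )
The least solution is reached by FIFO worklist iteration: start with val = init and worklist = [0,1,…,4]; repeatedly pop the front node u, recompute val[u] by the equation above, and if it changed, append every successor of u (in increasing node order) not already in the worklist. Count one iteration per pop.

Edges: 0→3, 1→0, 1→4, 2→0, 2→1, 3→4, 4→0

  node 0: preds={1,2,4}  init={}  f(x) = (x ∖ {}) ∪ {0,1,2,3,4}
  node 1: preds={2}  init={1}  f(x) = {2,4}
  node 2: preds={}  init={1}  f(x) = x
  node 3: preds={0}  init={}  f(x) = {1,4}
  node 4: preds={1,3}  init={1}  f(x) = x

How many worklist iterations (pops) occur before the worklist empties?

Trace (6 dequeues):
  [1] u=0 | in {1} | out {0,1,2,3,4} | prev {} | push {}
  [2] u=1 | in {1} | out {1,2,4} | prev {1} | push {0}
  [3] u=2 | in {} | out {1} | ==
  [4] u=3 | in {0,1,2,3,4} | out {1,4} | prev {} | push {}
  [5] u=4 | in {1,2,4} | out {1,2,4} | prev {1} | push {}
  [6] u=0 | in {1,2,4} | out {0,1,2,3,4} | ==

Converged values:
  [0] {0,1,2,3,4}
  [1] {1,2,4}
  [2] {1}
  [3] {1,4}
  [4] {1,2,4}

6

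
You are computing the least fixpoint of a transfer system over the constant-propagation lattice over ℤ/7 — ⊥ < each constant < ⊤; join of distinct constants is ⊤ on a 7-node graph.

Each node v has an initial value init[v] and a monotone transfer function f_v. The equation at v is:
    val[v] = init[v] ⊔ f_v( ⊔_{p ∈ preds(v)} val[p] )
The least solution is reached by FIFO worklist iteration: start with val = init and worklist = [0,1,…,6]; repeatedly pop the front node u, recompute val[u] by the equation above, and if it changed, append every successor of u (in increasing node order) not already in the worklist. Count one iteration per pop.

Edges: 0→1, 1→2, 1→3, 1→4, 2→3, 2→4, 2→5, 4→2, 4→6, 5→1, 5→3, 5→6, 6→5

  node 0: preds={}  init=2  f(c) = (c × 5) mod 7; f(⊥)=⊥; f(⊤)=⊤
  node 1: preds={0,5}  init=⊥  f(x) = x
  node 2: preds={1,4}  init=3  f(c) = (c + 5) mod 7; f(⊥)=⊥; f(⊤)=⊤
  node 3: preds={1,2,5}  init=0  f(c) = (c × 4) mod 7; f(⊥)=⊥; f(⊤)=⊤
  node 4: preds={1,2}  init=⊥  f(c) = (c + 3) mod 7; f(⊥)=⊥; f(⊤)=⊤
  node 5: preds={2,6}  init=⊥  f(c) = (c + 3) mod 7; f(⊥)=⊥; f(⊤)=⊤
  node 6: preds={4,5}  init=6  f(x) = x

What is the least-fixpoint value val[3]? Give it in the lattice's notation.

Iteration log — 13 steps:
  step 1. node 0  ⊔preds=⊥  new=2  stable
  step 2. node 1  ⊔preds=2  new=2  old=⊥  +wl: 
  step 3. node 2  ⊔preds=2  new=⊤  old=3  +wl: 
  step 4. node 3  ⊔preds=⊤  new=⊤  old=0  +wl: 
  step 5. node 4  ⊔preds=⊤  new=⊤  old=⊥  +wl: 2
  step 6. node 5  ⊔preds=⊤  new=⊤  old=⊥  +wl: 1,3
  step 7. node 6  ⊔preds=⊤  new=⊤  old=6  +wl: 5
  step 8. node 2  ⊔preds=⊤  new=⊤  stable
  step 9. node 1  ⊔preds=⊤  new=⊤  old=2  +wl: 2,4
  step 10. node 3  ⊔preds=⊤  new=⊤  stable
  step 11. node 5  ⊔preds=⊤  new=⊤  stable
  step 12. node 2  ⊔preds=⊤  new=⊤  stable
  step 13. node 4  ⊔preds=⊤  new=⊤  stable

Least fixpoint reached:
  node 0: 2
  node 1: ⊤
  node 2: ⊤
  node 3: ⊤
  node 4: ⊤
  node 5: ⊤
  node 6: ⊤

⊤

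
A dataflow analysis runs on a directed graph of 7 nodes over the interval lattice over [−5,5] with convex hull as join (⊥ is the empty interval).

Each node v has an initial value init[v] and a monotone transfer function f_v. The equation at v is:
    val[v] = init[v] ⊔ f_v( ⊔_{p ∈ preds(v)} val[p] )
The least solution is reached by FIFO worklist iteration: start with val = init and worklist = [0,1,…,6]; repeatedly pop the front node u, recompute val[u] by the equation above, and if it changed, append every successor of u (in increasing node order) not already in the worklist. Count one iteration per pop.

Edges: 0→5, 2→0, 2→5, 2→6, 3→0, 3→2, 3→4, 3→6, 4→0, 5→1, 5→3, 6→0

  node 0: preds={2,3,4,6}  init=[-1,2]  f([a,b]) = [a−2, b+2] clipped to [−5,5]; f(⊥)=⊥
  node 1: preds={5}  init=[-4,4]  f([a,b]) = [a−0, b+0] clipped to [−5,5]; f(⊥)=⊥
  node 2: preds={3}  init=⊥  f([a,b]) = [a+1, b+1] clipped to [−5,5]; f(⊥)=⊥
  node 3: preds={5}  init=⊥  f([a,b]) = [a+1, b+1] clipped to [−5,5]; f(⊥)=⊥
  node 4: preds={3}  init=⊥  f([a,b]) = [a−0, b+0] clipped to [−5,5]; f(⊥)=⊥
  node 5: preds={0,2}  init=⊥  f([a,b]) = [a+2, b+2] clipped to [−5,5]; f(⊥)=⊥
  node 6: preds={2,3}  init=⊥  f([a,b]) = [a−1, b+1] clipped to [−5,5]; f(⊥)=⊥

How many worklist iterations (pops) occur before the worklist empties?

17

Worklist (17 pops):
  #1 pop 0: in=⊥ → [-1,2] (no change)
  #2 pop 1: in=⊥ → [-4,4] (no change)
  #3 pop 2: in=⊥ → ⊥ (no change)
  #4 pop 3: in=⊥ → ⊥ (no change)
  #5 pop 4: in=⊥ → ⊥ (no change)
  #6 pop 5: in=[-1,2] → [1,4] (was ⊥); enqueue [1,3]
  #7 pop 6: in=⊥ → ⊥ (no change)
  #8 pop 1: in=[1,4] → [-4,4] (no change)
  #9 pop 3: in=[1,4] → [2,5] (was ⊥); enqueue [0,2,4,6]
  #10 pop 0: in=[2,5] → [-1,5] (was [-1,2]); enqueue [5]
  #11 pop 2: in=[2,5] → [3,5] (was ⊥); enqueue [0]
  #12 pop 4: in=[2,5] → [2,5] (was ⊥); enqueue []
  #13 pop 6: in=[2,5] → [1,5] (was ⊥); enqueue []
  #14 pop 5: in=[-1,5] → [1,5] (was [1,4]); enqueue [1,3]
  #15 pop 0: in=[1,5] → [-1,5] (no change)
  #16 pop 1: in=[1,5] → [-4,5] (was [-4,4]); enqueue []
  #17 pop 3: in=[1,5] → [2,5] (no change)

Fixpoint:
  val[0] = [-1,5]
  val[1] = [-4,5]
  val[2] = [3,5]
  val[3] = [2,5]
  val[4] = [2,5]
  val[5] = [1,5]
  val[6] = [1,5]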